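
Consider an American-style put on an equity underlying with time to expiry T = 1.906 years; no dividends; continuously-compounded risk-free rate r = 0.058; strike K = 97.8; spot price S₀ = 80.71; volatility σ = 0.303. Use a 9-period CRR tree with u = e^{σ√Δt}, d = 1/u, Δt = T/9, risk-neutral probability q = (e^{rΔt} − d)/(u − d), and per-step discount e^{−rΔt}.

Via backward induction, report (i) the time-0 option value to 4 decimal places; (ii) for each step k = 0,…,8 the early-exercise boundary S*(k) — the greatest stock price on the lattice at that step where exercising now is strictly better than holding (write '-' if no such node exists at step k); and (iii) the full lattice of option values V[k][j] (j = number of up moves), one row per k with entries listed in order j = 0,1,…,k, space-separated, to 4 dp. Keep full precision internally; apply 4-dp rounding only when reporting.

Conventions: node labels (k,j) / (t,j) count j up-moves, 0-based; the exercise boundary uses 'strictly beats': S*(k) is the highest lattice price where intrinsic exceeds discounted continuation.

price = 20.3708
boundary = - - 61.0678 70.2053 61.0678 70.2053 61.0678 70.2053 80.7100
tree:
20.3708
27.7609 13.7468
36.7322 19.7932 8.2565
44.6804 27.5947 12.7590 4.1200
51.5941 36.7322 19.1170 6.9444 1.4994
57.6079 44.6804 27.5947 11.4150 2.8068 0.2766
62.8391 51.5941 36.7322 18.1560 5.1990 0.5707 0.0000
67.3894 57.6079 44.6804 27.5947 9.5050 1.1776 0.0000 0.0000
71.3474 62.8391 51.5941 36.7322 17.0900 2.4298 0.0000 0.0000 0.0000
74.7903 67.3894 57.6079 44.6804 27.5947 5.0135 0.0000 0.0000 0.0000 0.0000

params: Δt=0.21178 u=1.14963 d=0.86985 q=0.50937 e^(-rΔt)=0.98779
t_9 payoffs: 74.7903 67.3894 57.6079 44.6804 27.5947 5.0135 0.0000 0.0000 0.0000 0.0000
t_8: node(8,0) S=26.4526 payoff=71.3474 vs cont=70.1535 → 71.3474 [stop]  node(8,1) S=34.9609 payoff=62.8391 vs cont=61.6451 → 62.8391 [stop]  node(8,2) S=46.2059 payoff=51.5941 vs cont=50.4001 → 51.5941 [stop]  node(8,3) S=61.0678 payoff=36.7322 vs cont=35.5382 → 36.7322 [stop]  node(8,4) S=80.7100 payoff=17.0900 vs cont=15.8961 → 17.0900 [stop]  node(8,5) S=106.6700 payoff=0.0000 vs cont=2.4298 → 2.4298 [wait]  node(8,6) S=140.9798 payoff=0.0000 vs cont=0.0000 → 0.0000 [wait]  node(8,7) S=186.3252 payoff=0.0000 vs cont=0.0000 → 0.0000 [wait]  node(8,8) S=246.2558 payoff=0.0000 vs cont=0.0000 → 0.0000 [wait]  ⇒ S*(8)=80.7100
t_7: node(7,0) S=30.4106 payoff=67.3894 vs cont=66.1954 → 67.3894 [stop]  node(7,1) S=40.1921 payoff=57.6079 vs cont=56.4140 → 57.6079 [stop]  node(7,2) S=53.1196 payoff=44.6804 vs cont=43.4864 → 44.6804 [stop]  node(7,3) S=70.2053 payoff=27.5947 vs cont=26.4007 → 27.5947 [stop]  node(7,4) S=92.7865 payoff=5.0135 vs cont=9.5050 → 9.5050 [wait]  node(7,5) S=122.6308 payoff=0.0000 vs cont=1.1776 → 1.1776 [wait]  node(7,6) S=162.0743 payoff=0.0000 vs cont=0.0000 → 0.0000 [wait]  node(7,7) S=214.2047 payoff=0.0000 vs cont=0.0000 → 0.0000 [wait]  ⇒ S*(7)=70.2053
t_6: node(6,0) S=34.9609 payoff=62.8391 vs cont=61.6451 → 62.8391 [stop]  node(6,1) S=46.2059 payoff=51.5941 vs cont=50.4001 → 51.5941 [stop]  node(6,2) S=61.0678 payoff=36.7322 vs cont=35.5382 → 36.7322 [stop]  node(6,3) S=80.7100 payoff=17.0900 vs cont=18.1560 → 18.1560 [wait]  node(6,4) S=106.6700 payoff=0.0000 vs cont=5.1990 → 5.1990 [wait]  node(6,5) S=140.9798 payoff=0.0000 vs cont=0.5707 → 0.5707 [wait]  node(6,6) S=186.3252 payoff=0.0000 vs cont=0.0000 → 0.0000 [wait]  ⇒ S*(6)=61.0678
t_5: node(5,0) S=40.1921 payoff=57.6079 vs cont=56.4140 → 57.6079 [stop]  node(5,1) S=53.1196 payoff=44.6804 vs cont=43.4864 → 44.6804 [stop]  node(5,2) S=70.2053 payoff=27.5947 vs cont=26.9371 → 27.5947 [stop]  node(5,3) S=92.7865 payoff=5.0135 vs cont=11.4150 → 11.4150 [wait]  node(5,4) S=122.6308 payoff=0.0000 vs cont=2.8068 → 2.8068 [wait]  node(5,5) S=162.0743 payoff=0.0000 vs cont=0.2766 → 0.2766 [wait]  ⇒ S*(5)=70.2053
t_4: node(4,0) S=46.2059 payoff=51.5941 vs cont=50.4001 → 51.5941 [stop]  node(4,1) S=61.0678 payoff=36.7322 vs cont=35.5382 → 36.7322 [stop]  node(4,2) S=80.7100 payoff=17.0900 vs cont=19.1170 → 19.1170 [wait]  node(4,3) S=106.6700 payoff=0.0000 vs cont=6.9444 → 6.9444 [wait]  node(4,4) S=140.9798 payoff=0.0000 vs cont=1.4994 → 1.4994 [wait]  ⇒ S*(4)=61.0678
t_3: node(3,0) S=53.1196 payoff=44.6804 vs cont=43.4864 → 44.6804 [stop]  node(3,1) S=70.2053 payoff=27.5947 vs cont=27.4206 → 27.5947 [stop]  node(3,2) S=92.7865 payoff=5.0135 vs cont=12.7590 → 12.7590 [wait]  node(3,3) S=122.6308 payoff=0.0000 vs cont=4.1200 → 4.1200 [wait]  ⇒ S*(3)=70.2053
t_2: node(2,0) S=61.0678 payoff=36.7322 vs cont=35.5382 → 36.7322 [stop]  node(2,1) S=80.7100 payoff=17.0900 vs cont=19.7932 → 19.7932 [wait]  node(2,2) S=106.6700 payoff=0.0000 vs cont=8.2565 → 8.2565 [wait]  ⇒ S*(2)=61.0678
t_1: node(1,0) S=70.2053 payoff=27.5947 vs cont=27.7609 → 27.7609 [wait]  node(1,1) S=92.7865 payoff=5.0135 vs cont=13.7468 → 13.7468 [wait]  ⇒ S*(1)=-
t_0: node(0,0) S=80.7100 payoff=17.0900 vs cont=20.3708 → 20.3708 [wait]  ⇒ S*(0)=-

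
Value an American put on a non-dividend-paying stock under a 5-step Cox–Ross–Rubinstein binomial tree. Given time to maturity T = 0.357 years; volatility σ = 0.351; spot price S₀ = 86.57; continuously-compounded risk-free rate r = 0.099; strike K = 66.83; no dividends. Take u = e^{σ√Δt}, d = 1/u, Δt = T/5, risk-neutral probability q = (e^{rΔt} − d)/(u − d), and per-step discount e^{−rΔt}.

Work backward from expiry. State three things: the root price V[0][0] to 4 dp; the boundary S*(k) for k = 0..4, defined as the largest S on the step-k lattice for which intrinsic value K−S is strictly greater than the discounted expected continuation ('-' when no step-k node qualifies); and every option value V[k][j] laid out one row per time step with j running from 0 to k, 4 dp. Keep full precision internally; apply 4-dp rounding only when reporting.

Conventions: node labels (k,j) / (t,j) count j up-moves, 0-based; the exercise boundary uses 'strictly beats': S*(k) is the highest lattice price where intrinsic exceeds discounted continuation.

params: Δt=0.07140 u=1.09833 d=0.91047 q=0.51433 e^(-rΔt)=0.99296
t_5 payoffs: 12.6667 1.4914 0.0000 0.0000 0.0000 0.0000
t_4: node(4,0) S=59.4891 payoff=7.3409 vs cont=6.8701 → 7.3409 [stop]  node(4,1) S=71.7633 payoff=0.0000 vs cont=0.7192 → 0.7192 [wait]  node(4,2) S=86.5700 payoff=0.0000 vs cont=0.0000 → 0.0000 [wait]  node(4,3) S=104.4317 payoff=0.0000 vs cont=0.0000 → 0.0000 [wait]  node(4,4) S=125.9787 payoff=0.0000 vs cont=0.0000 → 0.0000 [wait]  ⇒ S*(4)=59.4891
t_3: node(3,0) S=65.3386 payoff=1.4914 vs cont=3.9074 → 3.9074 [wait]  node(3,1) S=78.8197 payoff=0.0000 vs cont=0.3468 → 0.3468 [wait]  node(3,2) S=95.0823 payoff=0.0000 vs cont=0.0000 → 0.0000 [wait]  node(3,3) S=114.7004 payoff=0.0000 vs cont=0.0000 → 0.0000 [wait]  ⇒ S*(3)=-
t_2: node(2,0) S=71.7633 payoff=0.0000 vs cont=2.0615 → 2.0615 [wait]  node(2,1) S=86.5700 payoff=0.0000 vs cont=0.1673 → 0.1673 [wait]  node(2,2) S=104.4317 payoff=0.0000 vs cont=0.0000 → 0.0000 [wait]  ⇒ S*(2)=-
t_1: node(1,0) S=78.8197 payoff=0.0000 vs cont=1.0796 → 1.0796 [wait]  node(1,1) S=95.0823 payoff=0.0000 vs cont=0.0807 → 0.0807 [wait]  ⇒ S*(1)=-
t_0: node(0,0) S=86.5700 payoff=0.0000 vs cont=0.5618 → 0.5618 [wait]  ⇒ S*(0)=-

price = 0.5618
boundary = - - - - 59.4891
tree:
0.5618
1.0796 0.0807
2.0615 0.1673 0.0000
3.9074 0.3468 0.0000 0.0000
7.3409 0.7192 0.0000 0.0000 0.0000
12.6667 1.4914 0.0000 0.0000 0.0000 0.0000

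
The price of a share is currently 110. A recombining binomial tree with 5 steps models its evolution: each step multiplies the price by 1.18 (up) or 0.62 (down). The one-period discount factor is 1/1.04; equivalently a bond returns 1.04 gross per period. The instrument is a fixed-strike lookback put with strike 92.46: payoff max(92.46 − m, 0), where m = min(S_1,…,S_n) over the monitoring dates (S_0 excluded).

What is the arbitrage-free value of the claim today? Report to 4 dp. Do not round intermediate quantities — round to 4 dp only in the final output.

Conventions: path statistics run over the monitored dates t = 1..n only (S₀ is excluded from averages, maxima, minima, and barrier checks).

Under the martingale measure an up-move has probability p* = 0.7500; value the claim as the probability-weighted average of per-path payoffs, discounted 5 periods at R = 1.04.
Enumerate all 2^5 = 32 price paths (U = up ×1.18, D = down ×0.62); each path with k up-moves has probability p*^k·(1−p*)^(5−k).
DDDDD: m=10.0775, payoff=82.3825, prob=0.000977
UDDDD: m=19.1797, payoff=73.2803, prob=0.002930
DUDDD: m=19.1797, payoff=73.2803, prob=0.002930
UUDDD: m=36.5033, payoff=55.9567, prob=0.008789
DDUDD: m=19.1797, payoff=73.2803, prob=0.002930
UDUDD: m=36.5033, payoff=55.9567, prob=0.008789
DUUDD: m=36.5033, payoff=55.9567, prob=0.008789
UUUDD: m=69.4740, payoff=22.9860, prob=0.026367
DDDUD: m=19.1797, payoff=73.2803, prob=0.002930
UDDUD: m=36.5033, payoff=55.9567, prob=0.008789
DUDUD: m=36.5033, payoff=55.9567, prob=0.008789
UUDUD: m=69.4740, payoff=22.9860, prob=0.026367
DDUUD: m=36.5033, payoff=55.9567, prob=0.008789
UDUUD: m=69.4740, payoff=22.9860, prob=0.026367
DUUUD: m=68.2000, payoff=24.2600, prob=0.026367
UUUUD: m=129.8000, payoff=0.0000, prob=0.079102
DDDDU: m=16.2540, payoff=76.2060, prob=0.002930
UDDDU: m=30.9350, payoff=61.5250, prob=0.008789
DUDDU: m=30.9350, payoff=61.5250, prob=0.008789
UUDDU: m=58.8762, payoff=33.5838, prob=0.026367
DDUDU: m=30.9350, payoff=61.5250, prob=0.008789
UDUDU: m=58.8762, payoff=33.5838, prob=0.026367
DUUDU: m=58.8762, payoff=33.5838, prob=0.026367
UUUDU: m=112.0548, payoff=0.0000, prob=0.079102
DDDUU: m=26.2161, payoff=66.2439, prob=0.008789
UDDUU: m=49.8951, payoff=42.5649, prob=0.026367
DUDUU: m=49.8951, payoff=42.5649, prob=0.026367
UUDUU: m=94.9617, payoff=0.0000, prob=0.079102
DDUUU: m=42.2840, payoff=50.1760, prob=0.026367
UDUUU: m=80.4760, payoff=11.9840, prob=0.079102
DUUUU: m=68.2000, payoff=24.2600, prob=0.079102
UUUUU: m=129.8000, payoff=0.0000, prob=0.237305
Price = Σ prob·payoff / R^5 = 17.866789 / 1.216653 = 14.6852

price = 14.6852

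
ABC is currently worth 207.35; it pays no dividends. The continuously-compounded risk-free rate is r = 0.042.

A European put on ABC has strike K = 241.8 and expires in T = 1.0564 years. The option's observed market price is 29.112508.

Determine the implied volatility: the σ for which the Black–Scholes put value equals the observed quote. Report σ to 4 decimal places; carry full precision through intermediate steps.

At σ = 0.1559 the Black–Scholes value reproduces the quote:
σ√T = 0.1559·√1.0564 = 0.160236
d₁ = (ln(S/K) + (r+σ²/2)T) / (σ√T) = (ln(207.35/241.8) + (0.042+0.1559²/2)·1.0564) / 0.160236 = (-0.153703 + 0.057207) / 0.160236 = -0.602212
d₂ = d₁ − σ√T = -0.602212 − 0.160236 = -0.762448
e^{−rT} = 0.956601
N(−d₁) = 0.726484,  N(−d₂) = 0.777104
V = K·e^{−rT}·N(−d₂) − S·N(−d₁) = 179.748885 − 150.636377 = 29.112508 (matching the quote); vega is positive throughout, so no other σ reproduces this price

sigma = 0.1559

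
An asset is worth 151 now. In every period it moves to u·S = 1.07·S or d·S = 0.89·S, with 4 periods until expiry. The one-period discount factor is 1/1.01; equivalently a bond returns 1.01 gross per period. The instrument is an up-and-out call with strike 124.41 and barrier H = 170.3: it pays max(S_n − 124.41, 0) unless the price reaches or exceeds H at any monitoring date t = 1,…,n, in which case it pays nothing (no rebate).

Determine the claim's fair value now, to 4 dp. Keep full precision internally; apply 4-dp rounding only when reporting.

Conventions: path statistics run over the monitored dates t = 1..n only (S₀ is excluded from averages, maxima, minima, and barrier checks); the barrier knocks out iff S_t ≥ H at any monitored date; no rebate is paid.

Under the martingale measure an up-move has probability p* = 0.6667; value the claim as the probability-weighted average of per-path payoffs, discounted 4 periods at R = 1.01.
Enumerate all 2^4 = 16 price paths (U = up ×1.07, D = down ×0.89); each path with k up-moves has probability p*^k·(1−p*)^(4−k).
DDDD: M=134.3900, payoff=0.0000, prob=0.012346
UDDD: M=161.5700, payoff=0.0000, prob=0.024691
DUDD: M=143.7973, payoff=0.0000, prob=0.024691
UUDD: M=172.8799, payoff=0.0000, prob=0.049383
DDUD: M=134.3900, payoff=0.0000, prob=0.024691
UDUD: M=161.5700, payoff=12.5282, prob=0.049383
DUUD: M=153.8631, payoff=12.5282, prob=0.049383
UUUD: M=184.9815, payoff=0.0000, prob=0.098765
DDDU: M=134.3900, payoff=0.0000, prob=0.024691
UDDU: M=161.5700, payoff=12.5282, prob=0.049383
DUDU: M=143.7973, payoff=12.5282, prob=0.049383
UUDU: M=172.8799, payoff=0.0000, prob=0.098765
DDUU: M=136.9382, payoff=12.5282, prob=0.049383
UDUU: M=164.6335, payoff=40.2235, prob=0.098765
DUUU: M=164.6335, payoff=40.2235, prob=0.098765
UUUU: M=197.9302, payoff=0.0000, prob=0.197531
Price = Σ prob·payoff / R^4 = 11.038763 / 1.040604 = 10.6080

price = 10.6080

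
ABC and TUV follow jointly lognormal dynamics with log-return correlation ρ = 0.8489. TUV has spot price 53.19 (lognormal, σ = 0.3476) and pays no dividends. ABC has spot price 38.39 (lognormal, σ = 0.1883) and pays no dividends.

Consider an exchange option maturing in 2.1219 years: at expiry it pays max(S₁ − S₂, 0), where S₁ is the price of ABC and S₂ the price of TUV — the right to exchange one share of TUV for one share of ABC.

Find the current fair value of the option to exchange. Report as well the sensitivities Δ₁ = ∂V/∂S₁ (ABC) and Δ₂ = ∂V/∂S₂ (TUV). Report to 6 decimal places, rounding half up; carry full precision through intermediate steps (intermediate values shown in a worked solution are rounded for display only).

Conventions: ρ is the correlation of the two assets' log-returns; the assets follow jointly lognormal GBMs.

σ_eff = √(σ₁² + σ₂² − 2ρσ₁σ₂) = √(0.1883² + 0.3476² − 2·0.8489·0.1883·0.3476) = 0.212500
d₁ = (ln(S₁/S₂) + (q₂ − q₁ + σ_eff²/2)T) / (σ_eff√T) = (ln(38.39/53.19) + (0.0 − 0.0 + 0.022578)·2.1219) / 0.309544 = -0.898628
d₂ = d₁ − σ_eff√T = -0.898628 − 0.309544 = -1.208172
N(d₁) = 0.184425,  N(d₂) = 0.113491
V = S₁·e^{−q₁T}·N(d₁) − S₂·e^{−q₂T}·N(d₂) = 7.080094 − 6.036566 = 1.043528
Key observation: r never enters — measured in units of TUV, the claim is a call on S₁/S₂ struck at 1, so only the dividend yields and σ_eff matter.
Δ₁ = e^{−q₁T}·N(d₁) = 0.184425;  Δ₂ = −e^{−q₂T}·N(d₂) = -0.113491

exchange price = 1.043528
Δ1 = 0.184425
Δ2 = -0.113491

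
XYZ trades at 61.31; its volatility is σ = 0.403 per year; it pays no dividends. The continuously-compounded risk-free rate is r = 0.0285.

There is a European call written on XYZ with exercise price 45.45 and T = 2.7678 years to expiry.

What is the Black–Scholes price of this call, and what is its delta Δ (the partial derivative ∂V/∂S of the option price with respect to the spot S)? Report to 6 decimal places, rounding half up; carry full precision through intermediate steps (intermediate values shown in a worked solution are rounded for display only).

σ√T = 0.403·√2.7678 = 0.670459
d₁ = (ln(S/K) + (r+σ²/2)T) / (σ√T) = (ln(61.31/45.45) + (0.0285+0.403²/2)·2.7678) / 0.670459 = (0.299330 + 0.303640) / 0.670459 = 0.899339
d₂ = d₁ − σ√T = 0.899339 − 0.670459 = 0.228880
e^{−rT} = 0.924149
N(d₁) = 0.815764,  N(d₂) = 0.590519
Call price V = S·N(d₁) − K·e^{−rT}·N(d₂) = 50.014489 − 24.803302 = 25.211187
Δ = N(d₁) = 0.815764

price = 25.211187
Δ = 0.815764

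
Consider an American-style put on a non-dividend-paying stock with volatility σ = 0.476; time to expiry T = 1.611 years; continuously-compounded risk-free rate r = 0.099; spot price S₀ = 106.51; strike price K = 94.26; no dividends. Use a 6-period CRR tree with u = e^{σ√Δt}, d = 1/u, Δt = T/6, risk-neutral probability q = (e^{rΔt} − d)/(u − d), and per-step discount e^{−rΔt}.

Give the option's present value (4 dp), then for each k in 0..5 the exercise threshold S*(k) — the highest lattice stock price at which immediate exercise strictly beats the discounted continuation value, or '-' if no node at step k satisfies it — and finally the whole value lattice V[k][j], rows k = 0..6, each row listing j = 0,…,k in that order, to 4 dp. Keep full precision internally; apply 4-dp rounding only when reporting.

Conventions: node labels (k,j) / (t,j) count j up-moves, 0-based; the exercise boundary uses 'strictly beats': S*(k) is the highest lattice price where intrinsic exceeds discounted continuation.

price = 12.7104
boundary = - - - 50.8201 65.0360 50.8201
tree:
12.7104
19.8760 6.0275
30.0265 10.5116 1.7402
43.4399 17.8577 3.5228 0.0000
54.5484 29.2240 7.1313 0.0000 0.0000
63.2288 43.4399 14.4363 0.0000 0.0000 0.0000
70.0117 54.5484 29.2240 0.0000 0.0000 0.0000 0.0000

params: Δt=0.26850 u=1.27973 d=0.78142 q=0.49271 e^(-rΔt)=0.97377
t_6 payoffs: 70.0117 54.5484 29.2240 0.0000 0.0000 0.0000 0.0000
t_5: node(5,0) S=31.0312 payoff=63.2288 vs cont=60.7562 → 63.2288 [stop]  node(5,1) S=50.8201 payoff=43.4399 vs cont=40.9673 → 43.4399 [stop]  node(5,2) S=83.2285 payoff=11.0315 vs cont=14.4363 → 14.4363 [wait]  node(5,3) S=136.3040 payoff=0.0000 vs cont=0.0000 → 0.0000 [wait]  node(5,4) S=223.2262 payoff=0.0000 vs cont=0.0000 → 0.0000 [wait]  node(5,5) S=365.5793 payoff=0.0000 vs cont=0.0000 → 0.0000 [wait]  ⇒ S*(5)=50.8201
t_4: node(4,0) S=39.7116 payoff=54.5484 vs cont=52.0758 → 54.5484 [stop]  node(4,1) S=65.0360 payoff=29.2240 vs cont=28.3850 → 29.2240 [stop]  node(4,2) S=106.5100 payoff=0.0000 vs cont=7.1313 → 7.1313 [wait]  node(4,3) S=174.4323 payoff=0.0000 vs cont=0.0000 → 0.0000 [wait]  node(4,4) S=285.6691 payoff=0.0000 vs cont=0.0000 → 0.0000 [wait]  ⇒ S*(4)=65.0360
t_3: node(3,0) S=50.8201 payoff=43.4399 vs cont=40.9673 → 43.4399 [stop]  node(3,1) S=83.2285 payoff=11.0315 vs cont=17.8577 → 17.8577 [wait]  node(3,2) S=136.3040 payoff=0.0000 vs cont=3.5228 → 3.5228 [wait]  node(3,3) S=223.2262 payoff=0.0000 vs cont=0.0000 → 0.0000 [wait]  ⇒ S*(3)=50.8201
t_2: node(2,0) S=65.0360 payoff=29.2240 vs cont=30.0265 → 30.0265 [wait]  node(2,1) S=106.5100 payoff=0.0000 vs cont=10.5116 → 10.5116 [wait]  node(2,2) S=174.4323 payoff=0.0000 vs cont=1.7402 → 1.7402 [wait]  ⇒ S*(2)=-
t_1: node(1,0) S=83.2285 payoff=11.0315 vs cont=19.8760 → 19.8760 [wait]  node(1,1) S=136.3040 payoff=0.0000 vs cont=6.0275 → 6.0275 [wait]  ⇒ S*(1)=-
t_0: node(0,0) S=106.5100 payoff=0.0000 vs cont=12.7104 → 12.7104 [wait]  ⇒ S*(0)=-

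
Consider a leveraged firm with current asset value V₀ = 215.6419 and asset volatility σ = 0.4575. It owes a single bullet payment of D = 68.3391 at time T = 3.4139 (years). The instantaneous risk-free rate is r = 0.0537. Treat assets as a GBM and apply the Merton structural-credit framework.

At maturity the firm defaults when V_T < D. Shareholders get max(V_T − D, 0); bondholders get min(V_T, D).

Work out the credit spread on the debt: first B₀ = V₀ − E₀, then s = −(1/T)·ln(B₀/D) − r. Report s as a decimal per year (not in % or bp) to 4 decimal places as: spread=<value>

Equity is a call on the firm's assets struck at D = 68.3391:
d₁ = [ln(V₀/D) + (r + σ²/2)T] / (σ√T)
   = [ln(215.6419/68.3391) + (0.0537 + 0.5·0.4575²)·3.4139] / (0.4575·√3.4139)
   = [1.149137 + 0.540602] / 0.845311 = 1.998955
d₂ = d₁ − σ√T = 1.998955 − 0.845311 = 1.153644
N(d₁) = 0.977193,  N(d₂) = 0.875677,  e^(−rT) = 0.832496
E₀ = V₀·N(d₁) − D·e^(−rT)·N(d₂)
   = 215.6419·0.977193 − 68.3391·0.832496·0.875677 = 160.904781
B₀ = V₀ − E₀ = 215.6419 − 160.904781 = 54.737119
spread = −(1/T)·ln(B₀/D) − r = −(1/3.4139)·ln(54.737119/68.3391) − 0.0537 = 0.01131069

spread=0.0113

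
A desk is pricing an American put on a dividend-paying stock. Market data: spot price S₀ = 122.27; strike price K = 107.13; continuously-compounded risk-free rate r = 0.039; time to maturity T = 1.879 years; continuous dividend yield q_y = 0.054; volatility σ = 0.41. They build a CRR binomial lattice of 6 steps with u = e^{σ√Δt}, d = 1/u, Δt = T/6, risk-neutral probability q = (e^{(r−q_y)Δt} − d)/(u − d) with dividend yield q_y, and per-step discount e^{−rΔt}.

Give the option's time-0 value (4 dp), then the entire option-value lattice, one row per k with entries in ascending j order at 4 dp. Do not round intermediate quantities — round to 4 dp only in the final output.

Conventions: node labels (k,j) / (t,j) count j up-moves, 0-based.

Δt=0.31317  u=1.25790  d=0.79498  q=0.43277  discount=0.98786
step 6 (expiry): payoffs max(K−S,0) = 76.2662 58.2941 29.8567 0.0000 0.0000 0.0000 0.0000
k=5: (k=5,j=0): S=38.8235, K−S=68.3065, hold=67.6571 ⇒ V=68.3065 exercise | (k=5,j=1): S=61.4306, K−S=45.6994, hold=45.4291 ⇒ V=45.6994 exercise | (k=5,j=2): S=97.2019, K−S=9.9281, hold=16.7301 ⇒ V=16.7301 continue | (k=5,j=3): S=153.8031, K−S=0.0000, hold=0.0000 ⇒ V=0.0000 continue | (k=5,j=4): S=243.3634, K−S=0.0000, hold=0.0000 ⇒ V=0.0000 continue | (k=5,j=5): S=385.0751, K−S=0.0000, hold=0.0000 ⇒ V=0.0000 continue
k=4: (k=4,j=0): S=48.8359, K−S=58.2941, hold=57.8125 ⇒ V=58.2941 exercise | (k=4,j=1): S=77.2733, K−S=29.8567, hold=32.7599 ⇒ V=32.7599 continue | (k=4,j=2): S=122.2700, K−S=0.0000, hold=9.3747 ⇒ V=9.3747 continue | (k=4,j=3): S=193.4684, K−S=0.0000, hold=0.0000 ⇒ V=0.0000 continue | (k=4,j=4): S=306.1261, K−S=0.0000, hold=0.0000 ⇒ V=0.0000 continue
k=3: (k=3,j=0): S=61.4306, K−S=45.6994, hold=46.6702 ⇒ V=46.6702 continue | (k=3,j=1): S=97.2019, K−S=9.9281, hold=22.3648 ⇒ V=22.3648 continue | (k=3,j=2): S=153.8031, K−S=0.0000, hold=5.2531 ⇒ V=5.2531 continue | (k=3,j=3): S=243.3634, K−S=0.0000, hold=0.0000 ⇒ V=0.0000 continue
k=2: (k=2,j=0): S=77.2733, K−S=29.8567, hold=35.7128 ⇒ V=35.7128 continue | (k=2,j=1): S=122.2700, K−S=0.0000, hold=14.7778 ⇒ V=14.7778 continue | (k=2,j=2): S=193.4684, K−S=0.0000, hold=2.9436 ⇒ V=2.9436 continue
k=1: (k=1,j=0): S=97.2019, K−S=9.9281, hold=26.3293 ⇒ V=26.3293 continue | (k=1,j=1): S=153.8031, K−S=0.0000, hold=9.5391 ⇒ V=9.5391 continue
k=0: (k=0,j=0): S=122.2700, K−S=0.0000, hold=18.8317 ⇒ V=18.8317 continue

price = 18.8317
tree:
18.8317
26.3293 9.5391
35.7128 14.7778 2.9436
46.6702 22.3648 5.2531 0.0000
58.2941 32.7599 9.3747 0.0000 0.0000
68.3065 45.6994 16.7301 0.0000 0.0000 0.0000
76.2662 58.2941 29.8567 0.0000 0.0000 0.0000 0.0000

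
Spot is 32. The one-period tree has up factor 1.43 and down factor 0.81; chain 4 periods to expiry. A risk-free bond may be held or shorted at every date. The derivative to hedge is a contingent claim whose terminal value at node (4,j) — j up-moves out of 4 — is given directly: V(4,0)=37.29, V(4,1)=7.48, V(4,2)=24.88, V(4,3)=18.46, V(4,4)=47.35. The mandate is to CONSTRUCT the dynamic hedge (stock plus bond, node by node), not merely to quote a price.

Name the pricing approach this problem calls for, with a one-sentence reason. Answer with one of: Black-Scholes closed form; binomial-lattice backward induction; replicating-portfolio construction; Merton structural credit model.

Key observation: the task asks for the hedge itself — share and bond holdings at every node of the 4-period tree on spot 32 with factors 1.43/0.81 — which is exactly what the replicating-portfolio construction produces.

framework: replicating-portfolio construction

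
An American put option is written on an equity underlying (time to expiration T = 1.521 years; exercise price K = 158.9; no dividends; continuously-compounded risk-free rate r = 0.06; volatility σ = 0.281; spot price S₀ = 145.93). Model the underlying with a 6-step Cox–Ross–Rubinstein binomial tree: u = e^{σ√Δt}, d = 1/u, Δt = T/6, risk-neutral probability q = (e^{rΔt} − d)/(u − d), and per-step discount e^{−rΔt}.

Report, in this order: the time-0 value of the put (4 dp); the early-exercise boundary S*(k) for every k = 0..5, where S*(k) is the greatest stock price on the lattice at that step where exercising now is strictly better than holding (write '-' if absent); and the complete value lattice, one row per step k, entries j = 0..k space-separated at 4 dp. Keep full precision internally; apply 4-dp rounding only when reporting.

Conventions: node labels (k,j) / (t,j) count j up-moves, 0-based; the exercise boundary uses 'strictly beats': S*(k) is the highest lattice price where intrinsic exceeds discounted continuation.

price = 22.4608
boundary = - - 109.9655 95.4580 109.9655 126.6778
tree:
22.4608
33.7610 12.6380
48.9345 20.6777 5.5505
63.4420 32.6058 10.2195 1.3818
76.0355 48.9345 18.4163 2.9148 0.0000
86.9676 63.4420 32.2222 6.1486 0.0000 0.0000
96.4575 76.0355 48.9345 12.9700 0.0000 0.0000 0.0000

Δt=0.25350  u=1.15198  d=0.86807  q=0.51867  discount=0.98491
step 6 (expiry): payoffs max(K−S,0) = 96.4575 76.0355 48.9345 12.9700 0.0000 0.0000 0.0000
step 5: (k=5,j=0): S=71.9324, K−S=86.9676, hold=84.5690 ⇒ V=86.9676 exercise | (k=5,j=1): S=95.4580, K−S=63.4420, hold=61.0434 ⇒ V=63.4420 exercise | (k=5,j=2): S=126.6778, K−S=32.2222, hold=29.8236 ⇒ V=32.2222 exercise | (k=5,j=3): S=168.1081, K−S=0.0000, hold=6.1486 ⇒ V=6.1486 continue | (k=5,j=4): S=223.0882, K−S=0.0000, hold=0.0000 ⇒ V=0.0000 continue | (k=5,j=5): S=296.0497, K−S=0.0000, hold=0.0000 ⇒ V=0.0000 continue  boundary S*=126.6778
step 4: (k=4,j=0): S=82.8645, K−S=76.0355, hold=73.6369 ⇒ V=76.0355 exercise | (k=4,j=1): S=109.9655, K−S=48.9345, hold=46.5359 ⇒ V=48.9345 exercise | (k=4,j=2): S=145.9300, K−S=12.9700, hold=18.4163 ⇒ V=18.4163 continue | (k=4,j=3): S=193.6567, K−S=0.0000, hold=2.9148 ⇒ V=2.9148 continue | (k=4,j=4): S=256.9926, K−S=0.0000, hold=0.0000 ⇒ V=0.0000 continue  boundary S*=109.9655
step 3: (k=3,j=0): S=95.4580, K−S=63.4420, hold=61.0434 ⇒ V=63.4420 exercise | (k=3,j=1): S=126.6778, K−S=32.2222, hold=32.6058 ⇒ V=32.6058 continue | (k=3,j=2): S=168.1081, K−S=0.0000, hold=10.2195 ⇒ V=10.2195 continue | (k=3,j=3): S=223.0882, K−S=0.0000, hold=1.3818 ⇒ V=1.3818 continue  boundary S*=95.4580
step 2: (k=2,j=0): S=109.9655, K−S=48.9345, hold=46.7319 ⇒ V=48.9345 exercise | (k=2,j=1): S=145.9300, K−S=12.9700, hold=20.6777 ⇒ V=20.6777 continue | (k=2,j=2): S=193.6567, K−S=0.0000, hold=5.5505 ⇒ V=5.5505 continue  boundary S*=109.9655
step 1: (k=1,j=0): S=126.6778, K−S=32.2222, hold=33.7610 ⇒ V=33.7610 continue | (k=1,j=1): S=168.1081, K−S=0.0000, hold=12.6380 ⇒ V=12.6380 continue  boundary S*=-
step 0: (k=0,j=0): S=145.9300, K−S=12.9700, hold=22.4608 ⇒ V=22.4608 continue  boundary S*=-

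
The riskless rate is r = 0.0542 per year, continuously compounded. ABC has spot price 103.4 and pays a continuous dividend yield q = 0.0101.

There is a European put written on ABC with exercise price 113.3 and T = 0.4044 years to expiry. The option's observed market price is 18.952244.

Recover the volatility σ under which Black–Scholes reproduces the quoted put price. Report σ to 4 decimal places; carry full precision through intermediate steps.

At σ = 0.5444 the Black–Scholes value reproduces the quote:
σ√T = 0.5444·√0.4044 = 0.346197
d₁ = (ln(S/K) + (r−q+σ²/2)T) / (σ√T) = (ln(103.4/113.3) + (0.0542−0.0101+0.5444²/2)·0.4044) / 0.346197 = (-0.091434 + 0.077760) / 0.346197 = -0.039497
d₂ = d₁ − σ√T = -0.039497 − 0.346197 = -0.385695
e^{−rT} = 0.978320
e^{−qT} = 0.995924
N(−d₁) = 0.515753,  N(−d₂) = 0.650139
V = K·e^{−rT}·N(−d₂) − S·e^{−qT}·N(−d₁) = 72.063737 − 53.111493 = 18.952244 (matching the quote); vega is positive throughout, so no other σ reproduces this price

sigma = 0.5444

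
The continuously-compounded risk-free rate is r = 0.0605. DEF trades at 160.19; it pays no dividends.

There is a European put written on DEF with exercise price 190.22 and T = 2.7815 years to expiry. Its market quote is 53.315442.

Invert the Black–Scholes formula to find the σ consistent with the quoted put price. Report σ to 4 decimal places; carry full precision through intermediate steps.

At σ = 0.5118 the Black–Scholes value reproduces the quote:
σ√T = 0.5118·√2.7815 = 0.853571
d₁ = (ln(S/K) + (r+σ²/2)T) / (σ√T) = (ln(160.19/190.22) + (0.0605+0.5118²/2)·2.7815) / 0.853571 = (-0.171821 + 0.532573) / 0.853571 = 0.422638
d₂ = d₁ − σ√T = 0.422638 − 0.853571 = -0.430933
e^{−rT} = 0.845117
N(−d₁) = 0.336280,  N(−d₂) = 0.666741
V = K·e^{−rT}·N(−d₂) − S·N(−d₁) = 107.184060 − 53.868618 = 53.315442 (the quoted price), and the Black–Scholes price is strictly increasing in σ, so σ is unique

sigma = 0.5118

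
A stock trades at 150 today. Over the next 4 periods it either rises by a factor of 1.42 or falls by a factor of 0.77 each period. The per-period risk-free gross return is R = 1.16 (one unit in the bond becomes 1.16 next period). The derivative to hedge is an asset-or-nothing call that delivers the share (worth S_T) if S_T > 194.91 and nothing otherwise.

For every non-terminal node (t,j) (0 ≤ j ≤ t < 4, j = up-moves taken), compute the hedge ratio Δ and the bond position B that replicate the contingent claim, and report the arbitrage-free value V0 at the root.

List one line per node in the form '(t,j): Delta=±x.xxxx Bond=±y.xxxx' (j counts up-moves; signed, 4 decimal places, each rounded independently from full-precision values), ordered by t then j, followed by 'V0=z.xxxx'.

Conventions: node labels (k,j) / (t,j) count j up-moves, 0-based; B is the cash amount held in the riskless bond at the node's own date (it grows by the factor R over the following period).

(0,0): Delta=1.3350 Bond=-93.4708
(1,0): Delta=1.1785 Bond=-90.3552
(1,1): Delta=1.3915 Bond=-120.4735
(2,0): Delta=0.0000 Bond=0.0000
(2,1): Delta=1.6046 Bond=-174.6866
(2,2): Delta=1.3145 Bond=-116.4578
(3,0): Delta=0.0000 Bond=0.0000
(3,1): Delta=0.0000 Bond=0.0000
(3,2): Delta=2.1846 Bond=-337.7275
(3,3): Delta=1.0000 Bond=0.0000
V0=106.7765

Under the risk-neutral measure, an up-move has probability p* = (R−d)/(u−d) = 0.6000 and values discount at R = 1.16.
Payoffs at expiry: V(4,0)=0.0000, V(4,1)=0.0000, V(4,2)=0.0000, V(4,3)=330.7098, V(4,4)=609.8803
(3,0): S=68.4800. Δ = (V_up−V_dn)/(S_up−S_dn) = (0.0000−0.0000)/(97.2415−52.7296) = 0.0000. V = [p*·0.0000 + (1−p*)·0.0000]/1.16 = 0.0000. B = V − Δ·S = 0.0000.
(3,1): S=126.2877. Δ = (V_up−V_dn)/(S_up−S_dn) = (0.0000−0.0000)/(179.3285−97.2415) = 0.0000. V = [p*·0.0000 + (1−p*)·0.0000]/1.16 = 0.0000. B = V − Δ·S = 0.0000.
(3,2): S=232.8942. Δ = (V_up−V_dn)/(S_up−S_dn) = (330.7098−0.0000)/(330.7098−179.3285) = 2.1846. V = [p*·330.7098 + (1−p*)·0.0000]/1.16 = 171.0568. B = V − Δ·S = -337.7275.
(3,3): S=429.4932. Δ = (V_up−V_dn)/(S_up−S_dn) = (609.8803−330.7098)/(609.8803−330.7098) = 1.0000. V = [p*·609.8803 + (1−p*)·330.7098]/1.16 = 429.4932. B = V − Δ·S = 0.0000.
(2,0): S=88.9350. Δ = (V_up−V_dn)/(S_up−S_dn) = (0.0000−0.0000)/(126.2877−68.4800) = 0.0000. V = [p*·0.0000 + (1−p*)·0.0000]/1.16 = 0.0000. B = V − Δ·S = 0.0000.
(2,1): S=164.0100. Δ = (V_up−V_dn)/(S_up−S_dn) = (171.0568−0.0000)/(232.8942−126.2877) = 1.6046. V = [p*·171.0568 + (1−p*)·0.0000]/1.16 = 88.4776. B = V − Δ·S = -174.6866.
(2,2): S=302.4600. Δ = (V_up−V_dn)/(S_up−S_dn) = (429.4932−171.0568)/(429.4932−232.8942) = 1.3145. V = [p*·429.4932 + (1−p*)·171.0568]/1.16 = 281.1367. B = V − Δ·S = -116.4578.
(1,0): S=115.5000. Δ = (V_up−V_dn)/(S_up−S_dn) = (88.4776−0.0000)/(164.0100−88.9350) = 1.1785. V = [p*·88.4776 + (1−p*)·0.0000]/1.16 = 45.7643. B = V − Δ·S = -90.3552.
(1,1): S=213.0000. Δ = (V_up−V_dn)/(S_up−S_dn) = (281.1367−88.4776)/(302.4600−164.0100) = 1.3915. V = [p*·281.1367 + (1−p*)·88.4776]/1.16 = 175.9251. B = V − Δ·S = -120.4735.
(0,0): S=150.0000. Δ = (V_up−V_dn)/(S_up−S_dn) = (175.9251−45.7643)/(213.0000−115.5000) = 1.3350. V = [p*·175.9251 + (1−p*)·45.7643]/1.16 = 106.7765. B = V − Δ·S = -93.4708.
Sanity check at the root: Δ(0,0)·S0 + B(0,0) reproduces V0 = 106.7765.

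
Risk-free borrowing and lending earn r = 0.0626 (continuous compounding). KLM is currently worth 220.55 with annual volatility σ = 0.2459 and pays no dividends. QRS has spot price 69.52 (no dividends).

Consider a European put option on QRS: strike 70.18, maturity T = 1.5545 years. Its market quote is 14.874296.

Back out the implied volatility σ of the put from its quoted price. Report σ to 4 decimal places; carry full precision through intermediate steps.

sigma = 0.5432

At σ = 0.5432 the Black–Scholes value reproduces the quote:
σ√T = 0.5432·√1.5545 = 0.677260
d₁ = (ln(S/K) + (r+σ²/2)T) / (σ√T) = (ln(69.52/70.18) + (0.0626+0.5432²/2)·1.5545) / 0.677260 = (-0.009449 + 0.326652) / 0.677260 = 0.468363
d₂ = d₁ − σ√T = 0.468363 − 0.677260 = -0.208897
e^{−rT} = 0.907273
N(−d₁) = 0.319763,  N(−d₂) = 0.582736
V = K·e^{−rT}·N(−d₂) − S·N(−d₁) = 37.104195 − 22.229899 = 14.874296 (the observed quote) — the price is monotone increasing in volatility, hence this σ is the only solution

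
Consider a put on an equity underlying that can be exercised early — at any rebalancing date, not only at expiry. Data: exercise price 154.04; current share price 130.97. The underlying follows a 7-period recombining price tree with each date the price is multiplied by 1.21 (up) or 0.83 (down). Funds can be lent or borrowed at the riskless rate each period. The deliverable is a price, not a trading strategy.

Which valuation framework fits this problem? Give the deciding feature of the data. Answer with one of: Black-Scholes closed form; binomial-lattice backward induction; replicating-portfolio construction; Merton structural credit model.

Key observation: with exercise allowed before expiry on a discrete up/down model (7 steps from spot 130.97), the strike-154.04 put's value must be rolled back through the tree testing early exercise at each node.

framework: binomial-lattice backward induction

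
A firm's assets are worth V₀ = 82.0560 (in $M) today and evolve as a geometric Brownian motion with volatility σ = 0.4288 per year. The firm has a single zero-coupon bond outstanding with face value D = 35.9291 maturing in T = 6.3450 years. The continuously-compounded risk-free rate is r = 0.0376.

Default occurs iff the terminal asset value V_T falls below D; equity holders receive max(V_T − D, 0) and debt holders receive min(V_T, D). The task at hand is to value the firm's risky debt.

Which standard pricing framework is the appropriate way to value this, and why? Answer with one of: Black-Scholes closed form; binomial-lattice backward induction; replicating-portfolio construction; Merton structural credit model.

Key observation: the question is about default risk generated by asset-value dynamics against a debt face of 35.9291 — the structural framework prices exactly that.

framework: Merton structural credit model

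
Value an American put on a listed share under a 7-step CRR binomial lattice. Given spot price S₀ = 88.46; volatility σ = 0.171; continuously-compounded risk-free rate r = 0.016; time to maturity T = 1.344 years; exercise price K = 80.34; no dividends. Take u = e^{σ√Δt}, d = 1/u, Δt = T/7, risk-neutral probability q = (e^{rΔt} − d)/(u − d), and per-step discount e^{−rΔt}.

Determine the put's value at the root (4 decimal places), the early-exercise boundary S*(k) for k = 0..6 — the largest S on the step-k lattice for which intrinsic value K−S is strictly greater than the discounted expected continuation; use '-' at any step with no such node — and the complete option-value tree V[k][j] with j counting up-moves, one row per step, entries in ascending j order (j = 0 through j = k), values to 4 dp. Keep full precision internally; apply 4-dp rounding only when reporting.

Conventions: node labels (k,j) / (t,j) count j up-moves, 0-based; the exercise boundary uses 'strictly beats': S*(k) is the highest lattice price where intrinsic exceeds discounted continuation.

Δt=0.19200  u=1.07781  d=0.92781  q=0.50179  discount=0.99693
step 7 (expiry): payoffs max(K−S,0) = 27.9848 19.5206 9.6881 0.0000 0.0000 0.0000 0.0000 0.0000
step 6: (k=6,j=0): S=56.4288, K−S=23.9112, hold=23.6648 ⇒ V=23.9112 exercise | (k=6,j=1): S=65.5515, K−S=14.7885, hold=14.5420 ⇒ V=14.7885 exercise | (k=6,j=2): S=76.1491, K−S=4.1909, hold=4.8119 ⇒ V=4.8119 continue | (k=6,j=3): S=88.4600, K−S=0.0000, hold=0.0000 ⇒ V=0.0000 continue | (k=6,j=4): S=102.7612, K−S=0.0000, hold=0.0000 ⇒ V=0.0000 continue | (k=6,j=5): S=119.3743, K−S=0.0000, hold=0.0000 ⇒ V=0.0000 continue | (k=6,j=6): S=138.6733, K−S=0.0000, hold=0.0000 ⇒ V=0.0000 continue  boundary S*=65.5515
step 5: (k=5,j=0): S=60.8194, K−S=19.5206, hold=19.2742 ⇒ V=19.5206 exercise | (k=5,j=1): S=70.6519, K−S=9.6881, hold=9.7523 ⇒ V=9.7523 continue | (k=5,j=2): S=82.0741, K−S=0.0000, hold=2.3900 ⇒ V=2.3900 continue | (k=5,j=3): S=95.3428, K−S=0.0000, hold=0.0000 ⇒ V=0.0000 continue | (k=5,j=4): S=110.7567, K−S=0.0000, hold=0.0000 ⇒ V=0.0000 continue | (k=5,j=5): S=128.6625, K−S=0.0000, hold=0.0000 ⇒ V=0.0000 continue  boundary S*=60.8194
step 4: (k=4,j=0): S=65.5515, K−S=14.7885, hold=14.5742 ⇒ V=14.7885 exercise | (k=4,j=1): S=76.1491, K−S=4.1909, hold=6.0394 ⇒ V=6.0394 continue | (k=4,j=2): S=88.4600, K−S=0.0000, hold=1.1871 ⇒ V=1.1871 continue | (k=4,j=3): S=102.7612, K−S=0.0000, hold=0.0000 ⇒ V=0.0000 continue | (k=4,j=4): S=119.3743, K−S=0.0000, hold=0.0000 ⇒ V=0.0000 continue  boundary S*=65.5515
step 3: (k=3,j=0): S=70.6519, K−S=9.6881, hold=10.3664 ⇒ V=10.3664 continue | (k=3,j=1): S=82.0741, K−S=0.0000, hold=3.5935 ⇒ V=3.5935 continue | (k=3,j=2): S=95.3428, K−S=0.0000, hold=0.5896 ⇒ V=0.5896 continue | (k=3,j=3): S=110.7567, K−S=0.0000, hold=0.0000 ⇒ V=0.0000 continue  boundary S*=-
step 2: (k=2,j=0): S=76.1491, K−S=4.1909, hold=6.9465 ⇒ V=6.9465 continue | (k=2,j=1): S=88.4600, K−S=0.0000, hold=2.0798 ⇒ V=2.0798 continue | (k=2,j=2): S=102.7612, K−S=0.0000, hold=0.2928 ⇒ V=0.2928 continue  boundary S*=-
step 1: (k=1,j=0): S=82.0741, K−S=0.0000, hold=4.4906 ⇒ V=4.4906 continue | (k=1,j=1): S=95.3428, K−S=0.0000, hold=1.1795 ⇒ V=1.1795 continue  boundary S*=-
step 0: (k=0,j=0): S=88.4600, K−S=0.0000, hold=2.8204 ⇒ V=2.8204 continue  boundary S*=-

price = 2.8204
boundary = - - - - 65.5515 60.8194 65.5515
tree:
2.8204
4.4906 1.1795
6.9465 2.0798 0.2928
10.3664 3.5935 0.5896 0.0000
14.7885 6.0394 1.1871 0.0000 0.0000
19.5206 9.7523 2.3900 0.0000 0.0000 0.0000
23.9112 14.7885 4.8119 0.0000 0.0000 0.0000 0.0000
27.9848 19.5206 9.6881 0.0000 0.0000 0.0000 0.0000 0.0000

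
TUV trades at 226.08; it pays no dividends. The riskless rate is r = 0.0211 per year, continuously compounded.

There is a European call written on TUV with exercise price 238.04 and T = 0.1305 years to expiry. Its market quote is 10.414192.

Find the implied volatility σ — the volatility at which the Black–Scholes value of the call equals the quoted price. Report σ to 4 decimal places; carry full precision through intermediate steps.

At σ = 0.4621 the Black–Scholes value reproduces the quote:
σ√T = 0.4621·√0.1305 = 0.166933
d₁ = (ln(S/K) + (r+σ²/2)T) / (σ√T) = (ln(226.08/238.04) + (0.0211+0.4621²/2)·0.1305) / 0.166933 = (-0.051550 + 0.016687) / 0.166933 = -0.208845
d₂ = d₁ − σ√T = -0.208845 − 0.166933 = -0.375777
e^{−rT} = 0.997250
N(d₁) = 0.417285,  N(d₂) = 0.353541
V = S·N(d₁) − K·e^{−rT}·N(d₂) = 94.339727 − 83.925534 = 10.414192 (equal to the quote); since ∂V/∂σ > 0 for all σ, the implied volatility is unique

sigma = 0.4621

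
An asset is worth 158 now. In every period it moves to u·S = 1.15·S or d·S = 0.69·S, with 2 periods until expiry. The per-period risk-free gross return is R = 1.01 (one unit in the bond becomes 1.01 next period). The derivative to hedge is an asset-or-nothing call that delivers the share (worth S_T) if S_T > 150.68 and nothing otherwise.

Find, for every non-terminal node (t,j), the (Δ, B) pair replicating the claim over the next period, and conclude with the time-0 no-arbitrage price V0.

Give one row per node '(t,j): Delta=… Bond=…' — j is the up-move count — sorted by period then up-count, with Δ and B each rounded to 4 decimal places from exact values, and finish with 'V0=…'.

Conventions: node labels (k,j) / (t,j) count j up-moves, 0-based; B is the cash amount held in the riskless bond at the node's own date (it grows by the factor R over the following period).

Risk-neutral probability p* = (R−d)/(u−d) = (1.01−0.69)/(1.15−0.69) = 0.6957.
Terminal payoffs: V(2,0)=0.0000, V(2,1)=0.0000, V(2,2)=208.9550
  t=1,j=0: stock 109.0200 → up 125.3730 (V=0.0000), down 75.2238 (V=0.0000). Price 0.0000; hedge Δ=0.0000, bond B=0.0000.
  t=1,j=1: stock 181.7000 → up 208.9550 (V=208.9550), down 125.3730 (V=0.0000). Price 143.9208; hedge Δ=2.5000, bond B=-310.3292.
  t=0,j=0: stock 158.0000 → up 181.7000 (V=143.9208), down 109.0200 (V=0.0000). Price 99.1275; hedge Δ=1.9802, bond B=-213.7438.
Verification: the root portfolio costs Δ(0,0)·S0 + B(0,0) = 99.1275, matching V0.

(0,0): Delta=1.9802 Bond=-213.7438
(1,0): Delta=0.0000 Bond=0.0000
(1,1): Delta=2.5000 Bond=-310.3292
V0=99.1275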